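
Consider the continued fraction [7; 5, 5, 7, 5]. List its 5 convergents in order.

Using the convergent recurrence p_i = a_i*p_{i-1} + p_{i-2}, q_i = a_i*q_{i-1} + q_{i-2} with p_{-2}=0, p_{-1}=1, q_{-2}=1, q_{-1}=0:
  i=0: a_0=7, p_0 = 7*1 + 0 = 7, q_0 = 7*0 + 1 = 1.
  i=1: a_1=5, p_1 = 5*7 + 1 = 36, q_1 = 5*1 + 0 = 5.
  i=2: a_2=5, p_2 = 5*36 + 7 = 187, q_2 = 5*5 + 1 = 26.
  i=3: a_3=7, p_3 = 7*187 + 36 = 1345, q_3 = 7*26 + 5 = 187.
  i=4: a_4=5, p_4 = 5*1345 + 187 = 6912, q_4 = 5*187 + 26 = 961.

7/1, 36/5, 187/26, 1345/187, 6912/961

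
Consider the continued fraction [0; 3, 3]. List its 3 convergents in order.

Using the convergent recurrence p_i = a_i*p_{i-1} + p_{i-2}, q_i = a_i*q_{i-1} + q_{i-2} with p_{-2}=0, p_{-1}=1, q_{-2}=1, q_{-1}=0:
  i=0: a_0=0, p_0 = 0*1 + 0 = 0, q_0 = 0*0 + 1 = 1.
  i=1: a_1=3, p_1 = 3*0 + 1 = 1, q_1 = 3*1 + 0 = 3.
  i=2: a_2=3, p_2 = 3*1 + 0 = 3, q_2 = 3*3 + 1 = 10.

0/1, 1/3, 3/10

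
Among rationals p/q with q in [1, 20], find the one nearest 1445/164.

Expand x = 1445/164 as a continued fraction with the Euclidean algorithm:
  1445 = 8*164 + 133, so a_0 = 8.
  164 = 1*133 + 31, so a_1 = 1.
  133 = 4*31 + 9, so a_2 = 4.
  31 = 3*9 + 4, so a_3 = 3.
  9 = 2*4 + 1, so a_4 = 2.
  4 = 4*1 + 0, so a_5 = 4.
so x = [8; 1, 4, 3, 2, 4].
Convergents (p_i = a_i*p_{i-1} + p_{i-2}, q_i = a_i*q_{i-1} + q_{i-2} with p_{-2}=0, p_{-1}=1, q_{-2}=1, q_{-1}=0), until the denominator exceeds 20:
  i=0: a_0=8, p_0 = 8*1 + 0 = 8, q_0 = 8*0 + 1 = 1.
  i=1: a_1=1, p_1 = 1*8 + 1 = 9, q_1 = 1*1 + 0 = 1.
  i=2: a_2=4, p_2 = 4*9 + 8 = 44, q_2 = 4*1 + 1 = 5.
  i=3: a_3=3, p_3 = 3*44 + 9 = 141, q_3 = 3*5 + 1 = 16.
  i=4: a_4=2, p_4 = 2*141 + 44 = 326, q_4 = 2*16 + 5 = 37.
q_4 = 37 > 20, so the last convergent with denominator <= 20 is p_3/q_3 = 141/16.
The closest fraction with denominator <= 20 is either p_3/q_3 or the intermediate fraction (k*p_3 + p_2)/(k*q_3 + q_2) with the largest k >= 1 whose denominator stays <= 20; these approach x as k grows, and every other convergent or intermediate fraction in range is farther away.
Largest k: floor((20 - q_2)/q_3) = floor((20 - 5)/16) = 0.
Since k = 0, no intermediate fraction beyond p_3/q_3 has denominator <= 20, so the convergent 141/16 is the closest (its error is |1445*16 - 141*164|/(164*16) = 4/2624).

141/16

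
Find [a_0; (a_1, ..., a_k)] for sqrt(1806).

[42; (2, 84)]

Write x_i = (sqrt(1806) + m_i)/d_i with (m_0, d_0) = (0, 1). a_0 = floor(sqrt(1806)) = 42, since 42^2 = 1764 <= 1806 < 1849 = 43^2.
Iterate m_{i+1} = d_i*a_i - m_i, d_{i+1} = (1806 - m_{i+1}^2)/d_i, a_{i+1} = floor((a_0 + m_{i+1})/d_{i+1}):
  m_1 = 1*42 - 0 = 42, d_1 = (1806 - 42^2)/1 = 42/1 = 42, a_1 = floor((42 + 42)/42) = 2.
  m_2 = 42*2 - 42 = 42, d_2 = (1806 - 42^2)/42 = 42/42 = 1, a_2 = floor((42 + 42)/1) = 84.
  m_3 = 1*84 - 42 = 42, d_3 = (1806 - 42^2)/1 = 42/1 = 42: (m_3, d_3) = (m_1, d_1) = (42, 42), so from here the quotients repeat a_1, a_2; the period length is 2.
Hence the expansion of sqrt(1806) is a_0 = 42 followed by the repeating block 2, 84 (period 2).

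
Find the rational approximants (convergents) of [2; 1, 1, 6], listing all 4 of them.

Using the convergent recurrence p_i = a_i*p_{i-1} + p_{i-2}, q_i = a_i*q_{i-1} + q_{i-2} with p_{-2}=0, p_{-1}=1, q_{-2}=1, q_{-1}=0:
  i=0: a_0=2, p_0 = 2*1 + 0 = 2, q_0 = 2*0 + 1 = 1.
  i=1: a_1=1, p_1 = 1*2 + 1 = 3, q_1 = 1*1 + 0 = 1.
  i=2: a_2=1, p_2 = 1*3 + 2 = 5, q_2 = 1*1 + 1 = 2.
  i=3: a_3=6, p_3 = 6*5 + 3 = 33, q_3 = 6*2 + 1 = 13.

2/1, 3/1, 5/2, 33/13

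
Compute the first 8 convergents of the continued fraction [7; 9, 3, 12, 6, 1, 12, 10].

7/1, 64/9, 199/28, 2452/345, 14911/2098, 17363/2443, 223267/31414, 2250033/316583

Using the convergent recurrence p_i = a_i*p_{i-1} + p_{i-2}, q_i = a_i*q_{i-1} + q_{i-2} with p_{-2}=0, p_{-1}=1, q_{-2}=1, q_{-1}=0:
  i=0: a_0=7, p_0 = 7*1 + 0 = 7, q_0 = 7*0 + 1 = 1.
  i=1: a_1=9, p_1 = 9*7 + 1 = 64, q_1 = 9*1 + 0 = 9.
  i=2: a_2=3, p_2 = 3*64 + 7 = 199, q_2 = 3*9 + 1 = 28.
  i=3: a_3=12, p_3 = 12*199 + 64 = 2452, q_3 = 12*28 + 9 = 345.
  i=4: a_4=6, p_4 = 6*2452 + 199 = 14911, q_4 = 6*345 + 28 = 2098.
  i=5: a_5=1, p_5 = 1*14911 + 2452 = 17363, q_5 = 1*2098 + 345 = 2443.
  i=6: a_6=12, p_6 = 12*17363 + 14911 = 223267, q_6 = 12*2443 + 2098 = 31414.
  i=7: a_7=10, p_7 = 10*223267 + 17363 = 2250033, q_7 = 10*31414 + 2443 = 316583.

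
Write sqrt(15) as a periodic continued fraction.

Write x_i = (sqrt(15) + m_i)/d_i with (m_0, d_0) = (0, 1). a_0 = floor(sqrt(15)) = 3, since 3^2 = 9 <= 15 < 16 = 4^2.
Iterate m_{i+1} = d_i*a_i - m_i, d_{i+1} = (15 - m_{i+1}^2)/d_i, a_{i+1} = floor((a_0 + m_{i+1})/d_{i+1}):
  m_1 = 1*3 - 0 = 3, d_1 = (15 - 3^2)/1 = 6/1 = 6, a_1 = floor((3 + 3)/6) = 1.
  m_2 = 6*1 - 3 = 3, d_2 = (15 - 3^2)/6 = 6/6 = 1, a_2 = floor((3 + 3)/1) = 6.
  m_3 = 1*6 - 3 = 3, d_3 = (15 - 3^2)/1 = 6/1 = 6: (m_3, d_3) = (m_1, d_1) = (3, 6), so from here the quotients repeat a_1, a_2; the period length is 2.
Hence the expansion of sqrt(15) is a_0 = 3 followed by the repeating block 1, 6 (period 2).

[3; (1, 6)]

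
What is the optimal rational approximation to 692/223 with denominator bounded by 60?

90/29

Expand x = 692/223 as a continued fraction with the Euclidean algorithm:
  692 = 3*223 + 23, so a_0 = 3.
  223 = 9*23 + 16, so a_1 = 9.
  23 = 1*16 + 7, so a_2 = 1.
  16 = 2*7 + 2, so a_3 = 2.
  7 = 3*2 + 1, so a_4 = 3.
  2 = 2*1 + 0, so a_5 = 2.
so x = [3; 9, 1, 2, 3, 2].
Convergents (p_i = a_i*p_{i-1} + p_{i-2}, q_i = a_i*q_{i-1} + q_{i-2} with p_{-2}=0, p_{-1}=1, q_{-2}=1, q_{-1}=0), until the denominator exceeds 60:
  i=0: a_0=3, p_0 = 3*1 + 0 = 3, q_0 = 3*0 + 1 = 1.
  i=1: a_1=9, p_1 = 9*3 + 1 = 28, q_1 = 9*1 + 0 = 9.
  i=2: a_2=1, p_2 = 1*28 + 3 = 31, q_2 = 1*9 + 1 = 10.
  i=3: a_3=2, p_3 = 2*31 + 28 = 90, q_3 = 2*10 + 9 = 29.
  i=4: a_4=3, p_4 = 3*90 + 31 = 301, q_4 = 3*29 + 10 = 97.
q_4 = 97 > 60, so the last convergent with denominator <= 60 is p_3/q_3 = 90/29.
The closest fraction with denominator <= 60 is either p_3/q_3 or the intermediate fraction (k*p_3 + p_2)/(k*q_3 + q_2) with the largest k >= 1 whose denominator stays <= 60; these approach x as k grows, and every other convergent or intermediate fraction in range is farther away.
Largest k: floor((60 - q_2)/q_3) = floor((60 - 10)/29) = 1.
That gives (1*90 + 31)/(1*29 + 10) = 121/39.
Compare the errors: |x - 90/29| = |692*29 - 90*223|/(223*29) = 2/6467, and |x - 121/39| = |692*39 - 121*223|/(223*39) = 5/8697.
Cross-multiplying, 2*8697 = 17394 < 32335 = 5*6467, so 2/6467 is smaller: the convergent 90/29 is closer to x than 121/39.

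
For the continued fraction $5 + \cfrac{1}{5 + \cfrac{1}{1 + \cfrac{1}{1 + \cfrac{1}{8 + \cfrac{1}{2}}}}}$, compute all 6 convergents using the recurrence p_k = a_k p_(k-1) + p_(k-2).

Using the convergent recurrence p_i = a_i*p_{i-1} + p_{i-2}, q_i = a_i*q_{i-1} + q_{i-2} with p_{-2}=0, p_{-1}=1, q_{-2}=1, q_{-1}=0:
  i=0: a_0=5, p_0 = 5*1 + 0 = 5, q_0 = 5*0 + 1 = 1.
  i=1: a_1=5, p_1 = 5*5 + 1 = 26, q_1 = 5*1 + 0 = 5.
  i=2: a_2=1, p_2 = 1*26 + 5 = 31, q_2 = 1*5 + 1 = 6.
  i=3: a_3=1, p_3 = 1*31 + 26 = 57, q_3 = 1*6 + 5 = 11.
  i=4: a_4=8, p_4 = 8*57 + 31 = 487, q_4 = 8*11 + 6 = 94.
  i=5: a_5=2, p_5 = 2*487 + 57 = 1031, q_5 = 2*94 + 11 = 199.

5/1, 26/5, 31/6, 57/11, 487/94, 1031/199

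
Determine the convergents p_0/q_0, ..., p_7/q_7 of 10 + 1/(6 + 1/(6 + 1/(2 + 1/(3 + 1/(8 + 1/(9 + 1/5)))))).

Using the convergent recurrence p_i = a_i*p_{i-1} + p_{i-2}, q_i = a_i*q_{i-1} + q_{i-2} with p_{-2}=0, p_{-1}=1, q_{-2}=1, q_{-1}=0:
  i=0: a_0=10, p_0 = 10*1 + 0 = 10, q_0 = 10*0 + 1 = 1.
  i=1: a_1=6, p_1 = 6*10 + 1 = 61, q_1 = 6*1 + 0 = 6.
  i=2: a_2=6, p_2 = 6*61 + 10 = 376, q_2 = 6*6 + 1 = 37.
  i=3: a_3=2, p_3 = 2*376 + 61 = 813, q_3 = 2*37 + 6 = 80.
  i=4: a_4=3, p_4 = 3*813 + 376 = 2815, q_4 = 3*80 + 37 = 277.
  i=5: a_5=8, p_5 = 8*2815 + 813 = 23333, q_5 = 8*277 + 80 = 2296.
  i=6: a_6=9, p_6 = 9*23333 + 2815 = 212812, q_6 = 9*2296 + 277 = 20941.
  i=7: a_7=5, p_7 = 5*212812 + 23333 = 1087393, q_7 = 5*20941 + 2296 = 107001.

10/1, 61/6, 376/37, 813/80, 2815/277, 23333/2296, 212812/20941, 1087393/107001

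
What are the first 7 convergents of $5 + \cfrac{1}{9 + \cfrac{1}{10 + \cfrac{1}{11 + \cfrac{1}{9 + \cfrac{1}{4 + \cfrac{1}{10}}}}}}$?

Using the convergent recurrence p_i = a_i*p_{i-1} + p_{i-2}, q_i = a_i*q_{i-1} + q_{i-2} with p_{-2}=0, p_{-1}=1, q_{-2}=1, q_{-1}=0:
  i=0: a_0=5, p_0 = 5*1 + 0 = 5, q_0 = 5*0 + 1 = 1.
  i=1: a_1=9, p_1 = 9*5 + 1 = 46, q_1 = 9*1 + 0 = 9.
  i=2: a_2=10, p_2 = 10*46 + 5 = 465, q_2 = 10*9 + 1 = 91.
  i=3: a_3=11, p_3 = 11*465 + 46 = 5161, q_3 = 11*91 + 9 = 1010.
  i=4: a_4=9, p_4 = 9*5161 + 465 = 46914, q_4 = 9*1010 + 91 = 9181.
  i=5: a_5=4, p_5 = 4*46914 + 5161 = 192817, q_5 = 4*9181 + 1010 = 37734.
  i=6: a_6=10, p_6 = 10*192817 + 46914 = 1975084, q_6 = 10*37734 + 9181 = 386521.

5/1, 46/9, 465/91, 5161/1010, 46914/9181, 192817/37734, 1975084/386521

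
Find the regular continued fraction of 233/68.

Run the Euclidean algorithm on 233 and 68; the successive quotients are the partial quotients a_0, a_1, ... (each step inverts the fractional part left over by the previous one):
  233 = 3*68 + 29, so a_0 = 3.
  68 = 2*29 + 10, so a_1 = 2.
  29 = 2*10 + 9, so a_2 = 2.
  10 = 1*9 + 1, so a_3 = 1.
  9 = 9*1 + 0, so a_4 = 9.
The remainder reaches 0 after 5 divisions, so the expansion has 5 partial quotients, read off in order.

[3; 2, 2, 1, 9]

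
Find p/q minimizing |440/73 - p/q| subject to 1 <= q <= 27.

Expand x = 440/73 as a continued fraction with the Euclidean algorithm:
  440 = 6*73 + 2, so a_0 = 6.
  73 = 36*2 + 1, so a_1 = 36.
  2 = 2*1 + 0, so a_2 = 2.
so x = [6; 36, 2].
Convergents (p_i = a_i*p_{i-1} + p_{i-2}, q_i = a_i*q_{i-1} + q_{i-2} with p_{-2}=0, p_{-1}=1, q_{-2}=1, q_{-1}=0), until the denominator exceeds 27:
  i=0: a_0=6, p_0 = 6*1 + 0 = 6, q_0 = 6*0 + 1 = 1.
  i=1: a_1=36, p_1 = 36*6 + 1 = 217, q_1 = 36*1 + 0 = 36.
q_1 = 36 > 27, so the last convergent with denominator <= 27 is p_0/q_0 = 6/1.
The closest fraction with denominator <= 27 is either p_0/q_0 or the intermediate fraction (k*p_0 + p_{-1})/(k*q_0 + q_{-1}) with the largest k >= 1 whose denominator stays <= 27; these approach x as k grows, and every other convergent or intermediate fraction in range is farther away.
Largest k: floor((27 - q_{-1})/q_0) = floor((27 - 0)/1) = 27 (using the seeds p_{-1} = 1, q_{-1} = 0).
That gives (27*6 + 1)/(27*1 + 0) = 163/27.
Compare the errors: |x - 6/1| = |440*1 - 6*73|/(73*1) = 2/73, and |x - 163/27| = |440*27 - 163*73|/(73*27) = 19/1971.
Cross-multiplying, 19*73 = 1387 < 3942 = 2*1971, so 19/1971 is smaller: the intermediate fraction 163/27 is closer to x than 6/1.

163/27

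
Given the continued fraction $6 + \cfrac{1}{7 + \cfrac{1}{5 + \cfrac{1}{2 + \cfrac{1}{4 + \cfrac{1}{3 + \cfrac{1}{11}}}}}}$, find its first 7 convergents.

6/1, 43/7, 221/36, 485/79, 2161/352, 6968/1135, 78809/12837

Using the convergent recurrence p_i = a_i*p_{i-1} + p_{i-2}, q_i = a_i*q_{i-1} + q_{i-2} with p_{-2}=0, p_{-1}=1, q_{-2}=1, q_{-1}=0:
  i=0: a_0=6, p_0 = 6*1 + 0 = 6, q_0 = 6*0 + 1 = 1.
  i=1: a_1=7, p_1 = 7*6 + 1 = 43, q_1 = 7*1 + 0 = 7.
  i=2: a_2=5, p_2 = 5*43 + 6 = 221, q_2 = 5*7 + 1 = 36.
  i=3: a_3=2, p_3 = 2*221 + 43 = 485, q_3 = 2*36 + 7 = 79.
  i=4: a_4=4, p_4 = 4*485 + 221 = 2161, q_4 = 4*79 + 36 = 352.
  i=5: a_5=3, p_5 = 3*2161 + 485 = 6968, q_5 = 3*352 + 79 = 1135.
  i=6: a_6=11, p_6 = 11*6968 + 2161 = 78809, q_6 = 11*1135 + 352 = 12837.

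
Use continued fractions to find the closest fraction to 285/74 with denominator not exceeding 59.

Expand x = 285/74 as a continued fraction with the Euclidean algorithm:
  285 = 3*74 + 63, so a_0 = 3.
  74 = 1*63 + 11, so a_1 = 1.
  63 = 5*11 + 8, so a_2 = 5.
  11 = 1*8 + 3, so a_3 = 1.
  8 = 2*3 + 2, so a_4 = 2.
  3 = 1*2 + 1, so a_5 = 1.
  2 = 2*1 + 0, so a_6 = 2.
so x = [3; 1, 5, 1, 2, 1, 2].
Convergents (p_i = a_i*p_{i-1} + p_{i-2}, q_i = a_i*q_{i-1} + q_{i-2} with p_{-2}=0, p_{-1}=1, q_{-2}=1, q_{-1}=0), until the denominator exceeds 59:
  i=0: a_0=3, p_0 = 3*1 + 0 = 3, q_0 = 3*0 + 1 = 1.
  i=1: a_1=1, p_1 = 1*3 + 1 = 4, q_1 = 1*1 + 0 = 1.
  i=2: a_2=5, p_2 = 5*4 + 3 = 23, q_2 = 5*1 + 1 = 6.
  i=3: a_3=1, p_3 = 1*23 + 4 = 27, q_3 = 1*6 + 1 = 7.
  i=4: a_4=2, p_4 = 2*27 + 23 = 77, q_4 = 2*7 + 6 = 20.
  i=5: a_5=1, p_5 = 1*77 + 27 = 104, q_5 = 1*20 + 7 = 27.
  i=6: a_6=2, p_6 = 2*104 + 77 = 285, q_6 = 2*27 + 20 = 74.
q_6 = 74 > 59, so the last convergent with denominator <= 59 is p_5/q_5 = 104/27.
The closest fraction with denominator <= 59 is either p_5/q_5 or the intermediate fraction (k*p_5 + p_4)/(k*q_5 + q_4) with the largest k >= 1 whose denominator stays <= 59; these approach x as k grows, and every other convergent or intermediate fraction in range is farther away.
Largest k: floor((59 - q_4)/q_5) = floor((59 - 20)/27) = 1.
That gives (1*104 + 77)/(1*27 + 20) = 181/47.
Compare the errors: |x - 104/27| = |285*27 - 104*74|/(74*27) = 1/1998, and |x - 181/47| = |285*47 - 181*74|/(74*47) = 1/3478.
Cross-multiplying, 1*1998 = 1998 < 3478 = 1*3478, so 1/3478 is smaller: the intermediate fraction 181/47 is closer to x than 104/27.

181/47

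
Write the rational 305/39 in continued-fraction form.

Run the Euclidean algorithm on 305 and 39; the successive quotients are the partial quotients a_0, a_1, ... (each step inverts the fractional part left over by the previous one):
  305 = 7*39 + 32, so a_0 = 7.
  39 = 1*32 + 7, so a_1 = 1.
  32 = 4*7 + 4, so a_2 = 4.
  7 = 1*4 + 3, so a_3 = 1.
  4 = 1*3 + 1, so a_4 = 1.
  3 = 3*1 + 0, so a_5 = 3.
The remainder reaches 0 after 6 divisions, so the expansion has 6 partial quotients, read off in order.

[7; 1, 4, 1, 1, 3]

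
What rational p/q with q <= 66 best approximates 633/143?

270/61

Expand x = 633/143 as a continued fraction with the Euclidean algorithm:
  633 = 4*143 + 61, so a_0 = 4.
  143 = 2*61 + 21, so a_1 = 2.
  61 = 2*21 + 19, so a_2 = 2.
  21 = 1*19 + 2, so a_3 = 1.
  19 = 9*2 + 1, so a_4 = 9.
  2 = 2*1 + 0, so a_5 = 2.
so x = [4; 2, 2, 1, 9, 2].
Convergents (p_i = a_i*p_{i-1} + p_{i-2}, q_i = a_i*q_{i-1} + q_{i-2} with p_{-2}=0, p_{-1}=1, q_{-2}=1, q_{-1}=0), until the denominator exceeds 66:
  i=0: a_0=4, p_0 = 4*1 + 0 = 4, q_0 = 4*0 + 1 = 1.
  i=1: a_1=2, p_1 = 2*4 + 1 = 9, q_1 = 2*1 + 0 = 2.
  i=2: a_2=2, p_2 = 2*9 + 4 = 22, q_2 = 2*2 + 1 = 5.
  i=3: a_3=1, p_3 = 1*22 + 9 = 31, q_3 = 1*5 + 2 = 7.
  i=4: a_4=9, p_4 = 9*31 + 22 = 301, q_4 = 9*7 + 5 = 68.
q_4 = 68 > 66, so the last convergent with denominator <= 66 is p_3/q_3 = 31/7.
The closest fraction with denominator <= 66 is either p_3/q_3 or the intermediate fraction (k*p_3 + p_2)/(k*q_3 + q_2) with the largest k >= 1 whose denominator stays <= 66; these approach x as k grows, and every other convergent or intermediate fraction in range is farther away.
Largest k: floor((66 - q_2)/q_3) = floor((66 - 5)/7) = 8.
That gives (8*31 + 22)/(8*7 + 5) = 270/61.
Compare the errors: |x - 31/7| = |633*7 - 31*143|/(143*7) = 2/1001, and |x - 270/61| = |633*61 - 270*143|/(143*61) = 3/8723.
Cross-multiplying, 3*1001 = 3003 < 17446 = 2*8723, so 3/8723 is smaller: the intermediate fraction 270/61 is closer to x than 31/7.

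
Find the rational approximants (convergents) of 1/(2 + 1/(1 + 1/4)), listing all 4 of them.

Using the convergent recurrence p_i = a_i*p_{i-1} + p_{i-2}, q_i = a_i*q_{i-1} + q_{i-2} with p_{-2}=0, p_{-1}=1, q_{-2}=1, q_{-1}=0:
  i=0: a_0=0, p_0 = 0*1 + 0 = 0, q_0 = 0*0 + 1 = 1.
  i=1: a_1=2, p_1 = 2*0 + 1 = 1, q_1 = 2*1 + 0 = 2.
  i=2: a_2=1, p_2 = 1*1 + 0 = 1, q_2 = 1*2 + 1 = 3.
  i=3: a_3=4, p_3 = 4*1 + 1 = 5, q_3 = 4*3 + 2 = 14.

0/1, 1/2, 1/3, 5/14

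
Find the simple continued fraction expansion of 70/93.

Run the Euclidean algorithm on 70 and 93; the successive quotients are the partial quotients a_0, a_1, ... (each step inverts the fractional part left over by the previous one):
  70 = 0*93 + 70, so a_0 = 0.
  93 = 1*70 + 23, so a_1 = 1.
  70 = 3*23 + 1, so a_2 = 3.
  23 = 23*1 + 0, so a_3 = 23.
The remainder reaches 0 after 4 divisions, so the expansion has 4 partial quotients, read off in order.

[0; 1, 3, 23]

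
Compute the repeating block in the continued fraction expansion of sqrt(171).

Write x_i = (sqrt(171) + m_i)/d_i with (m_0, d_0) = (0, 1). a_0 = floor(sqrt(171)) = 13, since 13^2 = 169 <= 171 < 196 = 14^2.
Iterate m_{i+1} = d_i*a_i - m_i, d_{i+1} = (171 - m_{i+1}^2)/d_i, a_{i+1} = floor((a_0 + m_{i+1})/d_{i+1}):
  m_1 = 1*13 - 0 = 13, d_1 = (171 - 13^2)/1 = 2/1 = 2, a_1 = floor((13 + 13)/2) = 13.
  m_2 = 2*13 - 13 = 13, d_2 = (171 - 13^2)/2 = 2/2 = 1, a_2 = floor((13 + 13)/1) = 26.
  m_3 = 1*26 - 13 = 13, d_3 = (171 - 13^2)/1 = 2/1 = 2: (m_3, d_3) = (m_1, d_1) = (13, 2), so from here the quotients repeat a_1, a_2; the period length is 2.
Hence the expansion of sqrt(171) is a_0 = 13 followed by the repeating block 13, 26 (period 2).

[13; (13, 26)]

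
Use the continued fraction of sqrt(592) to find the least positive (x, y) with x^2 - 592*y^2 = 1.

(x, y) = (73, 3)

First expand sqrt(592) as a continued fraction. With x_i = (sqrt(592) + m_i)/d_i and (m_0, d_0) = (0, 1): a_0 = floor(sqrt(592)) = 24, since 24^2 = 576 <= 592 < 625 = 25^2.
Iterate m_{i+1} = d_i*a_i - m_i, d_{i+1} = (592 - m_{i+1}^2)/d_i, a_{i+1} = floor((a_0 + m_{i+1})/d_{i+1}):
  m_1 = 1*24 - 0 = 24, d_1 = (592 - 24^2)/1 = 16/1 = 16, a_1 = floor((24 + 24)/16) = 3.
  m_2 = 16*3 - 24 = 24, d_2 = (592 - 24^2)/16 = 16/16 = 1, a_2 = floor((24 + 24)/1) = 48.
  m_3 = 1*48 - 24 = 24, d_3 = (592 - 24^2)/1 = 16/1 = 16: (m_3, d_3) = (m_1, d_1) = (24, 16), so from here the quotients repeat a_1, a_2; the period length is 2.
So sqrt(592) = [24; (3, 48)] with period length k = 2.
k is even, so the fundamental solution of x^2 - 592y^2 = 1 is (p_{k-1}, q_{k-1}) = (p_1, q_1); compute convergents through index 1.
Convergents (p_i = a_i*p_{i-1} + p_{i-2}, q_i = a_i*q_{i-1} + q_{i-2} with p_{-2}=0, p_{-1}=1, q_{-2}=1, q_{-1}=0):
  i=0: a_0=24, p_0 = 24*1 + 0 = 24, q_0 = 24*0 + 1 = 1.
  i=1: a_1=3, p_1 = 3*24 + 1 = 73, q_1 = 3*1 + 0 = 3.
Check: 73^2 - 592*3^2 = 5329 - 5328 = 1, so (x, y) = (73, 3) solves the equation, and by the theorem it is the least positive solution.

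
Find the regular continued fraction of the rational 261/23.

Run the Euclidean algorithm on 261 and 23; the successive quotients are the partial quotients a_0, a_1, ... (each step inverts the fractional part left over by the previous one):
  261 = 11*23 + 8, so a_0 = 11.
  23 = 2*8 + 7, so a_1 = 2.
  8 = 1*7 + 1, so a_2 = 1.
  7 = 7*1 + 0, so a_3 = 7.
The remainder reaches 0 after 4 divisions, so the expansion has 4 partial quotients, read off in order.

[11; 2, 1, 7]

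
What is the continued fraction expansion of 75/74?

[1; 74]

Run the Euclidean algorithm on 75 and 74; the successive quotients are the partial quotients a_0, a_1, ... (each step inverts the fractional part left over by the previous one):
  75 = 1*74 + 1, so a_0 = 1.
  74 = 74*1 + 0, so a_1 = 74.
The remainder reaches 0 after 2 divisions, so the expansion has 2 partial quotients, read off in order.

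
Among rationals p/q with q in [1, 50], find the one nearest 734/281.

128/49

Expand x = 734/281 as a continued fraction with the Euclidean algorithm:
  734 = 2*281 + 172, so a_0 = 2.
  281 = 1*172 + 109, so a_1 = 1.
  172 = 1*109 + 63, so a_2 = 1.
  109 = 1*63 + 46, so a_3 = 1.
  63 = 1*46 + 17, so a_4 = 1.
  46 = 2*17 + 12, so a_5 = 2.
  17 = 1*12 + 5, so a_6 = 1.
  12 = 2*5 + 2, so a_7 = 2.
  5 = 2*2 + 1, so a_8 = 2.
  2 = 2*1 + 0, so a_9 = 2.
so x = [2; 1, 1, 1, 1, 2, 1, 2, 2, 2].
Convergents (p_i = a_i*p_{i-1} + p_{i-2}, q_i = a_i*q_{i-1} + q_{i-2} with p_{-2}=0, p_{-1}=1, q_{-2}=1, q_{-1}=0), until the denominator exceeds 50:
  i=0: a_0=2, p_0 = 2*1 + 0 = 2, q_0 = 2*0 + 1 = 1.
  i=1: a_1=1, p_1 = 1*2 + 1 = 3, q_1 = 1*1 + 0 = 1.
  i=2: a_2=1, p_2 = 1*3 + 2 = 5, q_2 = 1*1 + 1 = 2.
  i=3: a_3=1, p_3 = 1*5 + 3 = 8, q_3 = 1*2 + 1 = 3.
  i=4: a_4=1, p_4 = 1*8 + 5 = 13, q_4 = 1*3 + 2 = 5.
  i=5: a_5=2, p_5 = 2*13 + 8 = 34, q_5 = 2*5 + 3 = 13.
  i=6: a_6=1, p_6 = 1*34 + 13 = 47, q_6 = 1*13 + 5 = 18.
  i=7: a_7=2, p_7 = 2*47 + 34 = 128, q_7 = 2*18 + 13 = 49.
  i=8: a_8=2, p_8 = 2*128 + 47 = 303, q_8 = 2*49 + 18 = 116.
q_8 = 116 > 50, so the last convergent with denominator <= 50 is p_7/q_7 = 128/49.
The closest fraction with denominator <= 50 is either p_7/q_7 or the intermediate fraction (k*p_7 + p_6)/(k*q_7 + q_6) with the largest k >= 1 whose denominator stays <= 50; these approach x as k grows, and every other convergent or intermediate fraction in range is farther away.
Largest k: floor((50 - q_6)/q_7) = floor((50 - 18)/49) = 0.
Since k = 0, no intermediate fraction beyond p_7/q_7 has denominator <= 50, so the convergent 128/49 is the closest (its error is |734*49 - 128*281|/(281*49) = 2/13769).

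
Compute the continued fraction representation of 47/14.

[3; 2, 1, 4]

Run the Euclidean algorithm on 47 and 14; the successive quotients are the partial quotients a_0, a_1, ... (each step inverts the fractional part left over by the previous one):
  47 = 3*14 + 5, so a_0 = 3.
  14 = 2*5 + 4, so a_1 = 2.
  5 = 1*4 + 1, so a_2 = 1.
  4 = 4*1 + 0, so a_3 = 4.
The remainder reaches 0 after 4 divisions, so the expansion has 4 partial quotients, read off in order.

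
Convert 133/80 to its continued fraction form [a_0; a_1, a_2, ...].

Run the Euclidean algorithm on 133 and 80; the successive quotients are the partial quotients a_0, a_1, ... (each step inverts the fractional part left over by the previous one):
  133 = 1*80 + 53, so a_0 = 1.
  80 = 1*53 + 27, so a_1 = 1.
  53 = 1*27 + 26, so a_2 = 1.
  27 = 1*26 + 1, so a_3 = 1.
  26 = 26*1 + 0, so a_4 = 26.
The remainder reaches 0 after 5 divisions, so the expansion has 5 partial quotients, read off in order.

[1; 1, 1, 1, 26]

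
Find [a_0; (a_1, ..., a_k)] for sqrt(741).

[27; (4, 1, 1, 13, 18, 13, 1, 1, 4, 54)]

Write x_i = (sqrt(741) + m_i)/d_i with (m_0, d_0) = (0, 1). a_0 = floor(sqrt(741)) = 27, since 27^2 = 729 <= 741 < 784 = 28^2.
Iterate m_{i+1} = d_i*a_i - m_i, d_{i+1} = (741 - m_{i+1}^2)/d_i, a_{i+1} = floor((a_0 + m_{i+1})/d_{i+1}):
  m_1 = 1*27 - 0 = 27, d_1 = (741 - 27^2)/1 = 12/1 = 12, a_1 = floor((27 + 27)/12) = 4.
  m_2 = 12*4 - 27 = 21, d_2 = (741 - 21^2)/12 = 300/12 = 25, a_2 = floor((27 + 21)/25) = 1.
  m_3 = 25*1 - 21 = 4, d_3 = (741 - 4^2)/25 = 725/25 = 29, a_3 = floor((27 + 4)/29) = 1.
  m_4 = 29*1 - 4 = 25, d_4 = (741 - 25^2)/29 = 116/29 = 4, a_4 = floor((27 + 25)/4) = 13.
  m_5 = 4*13 - 25 = 27, d_5 = (741 - 27^2)/4 = 12/4 = 3, a_5 = floor((27 + 27)/3) = 18.
  m_6 = 3*18 - 27 = 27, d_6 = (741 - 27^2)/3 = 12/3 = 4, a_6 = floor((27 + 27)/4) = 13.
  m_7 = 4*13 - 27 = 25, d_7 = (741 - 25^2)/4 = 116/4 = 29, a_7 = floor((27 + 25)/29) = 1.
  m_8 = 29*1 - 25 = 4, d_8 = (741 - 4^2)/29 = 725/29 = 25, a_8 = floor((27 + 4)/25) = 1.
  m_9 = 25*1 - 4 = 21, d_9 = (741 - 21^2)/25 = 300/25 = 12, a_9 = floor((27 + 21)/12) = 4.
  m_10 = 12*4 - 21 = 27, d_10 = (741 - 27^2)/12 = 12/12 = 1, a_10 = floor((27 + 27)/1) = 54.
  m_11 = 1*54 - 27 = 27, d_11 = (741 - 27^2)/1 = 12/1 = 12: (m_11, d_11) = (m_1, d_1) = (27, 12), so from here the quotients repeat a_1, ..., a_10; the period length is 10.
Hence the expansion of sqrt(741) is a_0 = 27 followed by the repeating block 4, 1, 1, 13, 18, 13, 1, 1, 4, 54 (period 10).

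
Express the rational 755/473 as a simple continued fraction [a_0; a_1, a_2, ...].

Run the Euclidean algorithm on 755 and 473; the successive quotients are the partial quotients a_0, a_1, ... (each step inverts the fractional part left over by the previous one):
  755 = 1*473 + 282, so a_0 = 1.
  473 = 1*282 + 191, so a_1 = 1.
  282 = 1*191 + 91, so a_2 = 1.
  191 = 2*91 + 9, so a_3 = 2.
  91 = 10*9 + 1, so a_4 = 10.
  9 = 9*1 + 0, so a_5 = 9.
The remainder reaches 0 after 6 divisions, so the expansion has 6 partial quotients, read off in order.

[1; 1, 1, 2, 10, 9]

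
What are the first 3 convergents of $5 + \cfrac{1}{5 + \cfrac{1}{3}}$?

Using the convergent recurrence p_i = a_i*p_{i-1} + p_{i-2}, q_i = a_i*q_{i-1} + q_{i-2} with p_{-2}=0, p_{-1}=1, q_{-2}=1, q_{-1}=0:
  i=0: a_0=5, p_0 = 5*1 + 0 = 5, q_0 = 5*0 + 1 = 1.
  i=1: a_1=5, p_1 = 5*5 + 1 = 26, q_1 = 5*1 + 0 = 5.
  i=2: a_2=3, p_2 = 3*26 + 5 = 83, q_2 = 3*5 + 1 = 16.

5/1, 26/5, 83/16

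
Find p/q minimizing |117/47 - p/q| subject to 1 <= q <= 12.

5/2

Expand x = 117/47 as a continued fraction with the Euclidean algorithm:
  117 = 2*47 + 23, so a_0 = 2.
  47 = 2*23 + 1, so a_1 = 2.
  23 = 23*1 + 0, so a_2 = 23.
so x = [2; 2, 23].
Convergents (p_i = a_i*p_{i-1} + p_{i-2}, q_i = a_i*q_{i-1} + q_{i-2} with p_{-2}=0, p_{-1}=1, q_{-2}=1, q_{-1}=0), until the denominator exceeds 12:
  i=0: a_0=2, p_0 = 2*1 + 0 = 2, q_0 = 2*0 + 1 = 1.
  i=1: a_1=2, p_1 = 2*2 + 1 = 5, q_1 = 2*1 + 0 = 2.
  i=2: a_2=23, p_2 = 23*5 + 2 = 117, q_2 = 23*2 + 1 = 47.
q_2 = 47 > 12, so the last convergent with denominator <= 12 is p_1/q_1 = 5/2.
The closest fraction with denominator <= 12 is either p_1/q_1 or the intermediate fraction (k*p_1 + p_0)/(k*q_1 + q_0) with the largest k >= 1 whose denominator stays <= 12; these approach x as k grows, and every other convergent or intermediate fraction in range is farther away.
Largest k: floor((12 - q_0)/q_1) = floor((12 - 1)/2) = 5.
That gives (5*5 + 2)/(5*2 + 1) = 27/11.
Compare the errors: |x - 5/2| = |117*2 - 5*47|/(47*2) = 1/94, and |x - 27/11| = |117*11 - 27*47|/(47*11) = 18/517.
Cross-multiplying, 1*517 = 517 < 1692 = 18*94, so 1/94 is smaller: the convergent 5/2 is closer to x than 27/11.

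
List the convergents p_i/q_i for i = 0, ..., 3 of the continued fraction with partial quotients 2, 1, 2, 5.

Using the convergent recurrence p_i = a_i*p_{i-1} + p_{i-2}, q_i = a_i*q_{i-1} + q_{i-2} with p_{-2}=0, p_{-1}=1, q_{-2}=1, q_{-1}=0:
  i=0: a_0=2, p_0 = 2*1 + 0 = 2, q_0 = 2*0 + 1 = 1.
  i=1: a_1=1, p_1 = 1*2 + 1 = 3, q_1 = 1*1 + 0 = 1.
  i=2: a_2=2, p_2 = 2*3 + 2 = 8, q_2 = 2*1 + 1 = 3.
  i=3: a_3=5, p_3 = 5*8 + 3 = 43, q_3 = 5*3 + 1 = 16.

2/1, 3/1, 8/3, 43/16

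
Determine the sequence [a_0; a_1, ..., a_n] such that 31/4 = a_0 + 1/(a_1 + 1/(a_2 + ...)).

Run the Euclidean algorithm on 31 and 4; the successive quotients are the partial quotients a_0, a_1, ... (each step inverts the fractional part left over by the previous one):
  31 = 7*4 + 3, so a_0 = 7.
  4 = 1*3 + 1, so a_1 = 1.
  3 = 3*1 + 0, so a_2 = 3.
The remainder reaches 0 after 3 divisions, so the expansion has 3 partial quotients, read off in order.

[7; 1, 3]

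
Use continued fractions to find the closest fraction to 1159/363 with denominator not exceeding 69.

Expand x = 1159/363 as a continued fraction with the Euclidean algorithm:
  1159 = 3*363 + 70, so a_0 = 3.
  363 = 5*70 + 13, so a_1 = 5.
  70 = 5*13 + 5, so a_2 = 5.
  13 = 2*5 + 3, so a_3 = 2.
  5 = 1*3 + 2, so a_4 = 1.
  3 = 1*2 + 1, so a_5 = 1.
  2 = 2*1 + 0, so a_6 = 2.
so x = [3; 5, 5, 2, 1, 1, 2].
Convergents (p_i = a_i*p_{i-1} + p_{i-2}, q_i = a_i*q_{i-1} + q_{i-2} with p_{-2}=0, p_{-1}=1, q_{-2}=1, q_{-1}=0), until the denominator exceeds 69:
  i=0: a_0=3, p_0 = 3*1 + 0 = 3, q_0 = 3*0 + 1 = 1.
  i=1: a_1=5, p_1 = 5*3 + 1 = 16, q_1 = 5*1 + 0 = 5.
  i=2: a_2=5, p_2 = 5*16 + 3 = 83, q_2 = 5*5 + 1 = 26.
  i=3: a_3=2, p_3 = 2*83 + 16 = 182, q_3 = 2*26 + 5 = 57.
  i=4: a_4=1, p_4 = 1*182 + 83 = 265, q_4 = 1*57 + 26 = 83.
q_4 = 83 > 69, so the last convergent with denominator <= 69 is p_3/q_3 = 182/57.
The closest fraction with denominator <= 69 is either p_3/q_3 or the intermediate fraction (k*p_3 + p_2)/(k*q_3 + q_2) with the largest k >= 1 whose denominator stays <= 69; these approach x as k grows, and every other convergent or intermediate fraction in range is farther away.
Largest k: floor((69 - q_2)/q_3) = floor((69 - 26)/57) = 0.
Since k = 0, no intermediate fraction beyond p_3/q_3 has denominator <= 69, so the convergent 182/57 is the closest (its error is |1159*57 - 182*363|/(363*57) = 3/20691).

182/57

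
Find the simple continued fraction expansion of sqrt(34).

[5; (1, 4, 1, 10)]

Write x_i = (sqrt(34) + m_i)/d_i with (m_0, d_0) = (0, 1). a_0 = floor(sqrt(34)) = 5, since 5^2 = 25 <= 34 < 36 = 6^2.
Iterate m_{i+1} = d_i*a_i - m_i, d_{i+1} = (34 - m_{i+1}^2)/d_i, a_{i+1} = floor((a_0 + m_{i+1})/d_{i+1}):
  m_1 = 1*5 - 0 = 5, d_1 = (34 - 5^2)/1 = 9/1 = 9, a_1 = floor((5 + 5)/9) = 1.
  m_2 = 9*1 - 5 = 4, d_2 = (34 - 4^2)/9 = 18/9 = 2, a_2 = floor((5 + 4)/2) = 4.
  m_3 = 2*4 - 4 = 4, d_3 = (34 - 4^2)/2 = 18/2 = 9, a_3 = floor((5 + 4)/9) = 1.
  m_4 = 9*1 - 4 = 5, d_4 = (34 - 5^2)/9 = 9/9 = 1, a_4 = floor((5 + 5)/1) = 10.
  m_5 = 1*10 - 5 = 5, d_5 = (34 - 5^2)/1 = 9/1 = 9: (m_5, d_5) = (m_1, d_1) = (5, 9), so from here the quotients repeat a_1, ..., a_4; the period length is 4.
Hence the expansion of sqrt(34) is a_0 = 5 followed by the repeating block 1, 4, 1, 10 (period 4).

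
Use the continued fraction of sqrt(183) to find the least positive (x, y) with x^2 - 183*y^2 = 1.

First expand sqrt(183) as a continued fraction. With x_i = (sqrt(183) + m_i)/d_i and (m_0, d_0) = (0, 1): a_0 = floor(sqrt(183)) = 13, since 13^2 = 169 <= 183 < 196 = 14^2.
Iterate m_{i+1} = d_i*a_i - m_i, d_{i+1} = (183 - m_{i+1}^2)/d_i, a_{i+1} = floor((a_0 + m_{i+1})/d_{i+1}):
  m_1 = 1*13 - 0 = 13, d_1 = (183 - 13^2)/1 = 14/1 = 14, a_1 = floor((13 + 13)/14) = 1.
  m_2 = 14*1 - 13 = 1, d_2 = (183 - 1^2)/14 = 182/14 = 13, a_2 = floor((13 + 1)/13) = 1.
  m_3 = 13*1 - 1 = 12, d_3 = (183 - 12^2)/13 = 39/13 = 3, a_3 = floor((13 + 12)/3) = 8.
  m_4 = 3*8 - 12 = 12, d_4 = (183 - 12^2)/3 = 39/3 = 13, a_4 = floor((13 + 12)/13) = 1.
  m_5 = 13*1 - 12 = 1, d_5 = (183 - 1^2)/13 = 182/13 = 14, a_5 = floor((13 + 1)/14) = 1.
  m_6 = 14*1 - 1 = 13, d_6 = (183 - 13^2)/14 = 14/14 = 1, a_6 = floor((13 + 13)/1) = 26.
  m_7 = 1*26 - 13 = 13, d_7 = (183 - 13^2)/1 = 14/1 = 14: (m_7, d_7) = (m_1, d_1) = (13, 14), so from here the quotients repeat a_1, ..., a_6; the period length is 6.
So sqrt(183) = [13; (1, 1, 8, 1, 1, 26)] with period length k = 6.
k is even, so the fundamental solution of x^2 - 183y^2 = 1 is (p_{k-1}, q_{k-1}) = (p_5, q_5); compute convergents through index 5.
Convergents (p_i = a_i*p_{i-1} + p_{i-2}, q_i = a_i*q_{i-1} + q_{i-2} with p_{-2}=0, p_{-1}=1, q_{-2}=1, q_{-1}=0):
  i=0: a_0=13, p_0 = 13*1 + 0 = 13, q_0 = 13*0 + 1 = 1.
  i=1: a_1=1, p_1 = 1*13 + 1 = 14, q_1 = 1*1 + 0 = 1.
  i=2: a_2=1, p_2 = 1*14 + 13 = 27, q_2 = 1*1 + 1 = 2.
  i=3: a_3=8, p_3 = 8*27 + 14 = 230, q_3 = 8*2 + 1 = 17.
  i=4: a_4=1, p_4 = 1*230 + 27 = 257, q_4 = 1*17 + 2 = 19.
  i=5: a_5=1, p_5 = 1*257 + 230 = 487, q_5 = 1*19 + 17 = 36.
Check: 487^2 - 183*36^2 = 237169 - 237168 = 1, so (x, y) = (487, 36) solves the equation, and by the theorem it is the least positive solution.

(x, y) = (487, 36)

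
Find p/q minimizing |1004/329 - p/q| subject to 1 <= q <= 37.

58/19

Expand x = 1004/329 as a continued fraction with the Euclidean algorithm:
  1004 = 3*329 + 17, so a_0 = 3.
  329 = 19*17 + 6, so a_1 = 19.
  17 = 2*6 + 5, so a_2 = 2.
  6 = 1*5 + 1, so a_3 = 1.
  5 = 5*1 + 0, so a_4 = 5.
so x = [3; 19, 2, 1, 5].
Convergents (p_i = a_i*p_{i-1} + p_{i-2}, q_i = a_i*q_{i-1} + q_{i-2} with p_{-2}=0, p_{-1}=1, q_{-2}=1, q_{-1}=0), until the denominator exceeds 37:
  i=0: a_0=3, p_0 = 3*1 + 0 = 3, q_0 = 3*0 + 1 = 1.
  i=1: a_1=19, p_1 = 19*3 + 1 = 58, q_1 = 19*1 + 0 = 19.
  i=2: a_2=2, p_2 = 2*58 + 3 = 119, q_2 = 2*19 + 1 = 39.
q_2 = 39 > 37, so the last convergent with denominator <= 37 is p_1/q_1 = 58/19.
The closest fraction with denominator <= 37 is either p_1/q_1 or the intermediate fraction (k*p_1 + p_0)/(k*q_1 + q_0) with the largest k >= 1 whose denominator stays <= 37; these approach x as k grows, and every other convergent or intermediate fraction in range is farther away.
Largest k: floor((37 - q_0)/q_1) = floor((37 - 1)/19) = 1.
That gives (1*58 + 3)/(1*19 + 1) = 61/20.
Compare the errors: |x - 58/19| = |1004*19 - 58*329|/(329*19) = 6/6251, and |x - 61/20| = |1004*20 - 61*329|/(329*20) = 11/6580.
Cross-multiplying, 6*6580 = 39480 < 68761 = 11*6251, so 6/6251 is smaller: the convergent 58/19 is closer to x than 61/20.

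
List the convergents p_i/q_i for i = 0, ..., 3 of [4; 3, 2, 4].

4/1, 13/3, 30/7, 133/31

Using the convergent recurrence p_i = a_i*p_{i-1} + p_{i-2}, q_i = a_i*q_{i-1} + q_{i-2} with p_{-2}=0, p_{-1}=1, q_{-2}=1, q_{-1}=0:
  i=0: a_0=4, p_0 = 4*1 + 0 = 4, q_0 = 4*0 + 1 = 1.
  i=1: a_1=3, p_1 = 3*4 + 1 = 13, q_1 = 3*1 + 0 = 3.
  i=2: a_2=2, p_2 = 2*13 + 4 = 30, q_2 = 2*3 + 1 = 7.
  i=3: a_3=4, p_3 = 4*30 + 13 = 133, q_3 = 4*7 + 3 = 31.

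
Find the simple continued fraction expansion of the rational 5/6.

Run the Euclidean algorithm on 5 and 6; the successive quotients are the partial quotients a_0, a_1, ... (each step inverts the fractional part left over by the previous one):
  5 = 0*6 + 5, so a_0 = 0.
  6 = 1*5 + 1, so a_1 = 1.
  5 = 5*1 + 0, so a_2 = 5.
The remainder reaches 0 after 3 divisions, so the expansion has 3 partial quotients, read off in order.

[0; 1, 5]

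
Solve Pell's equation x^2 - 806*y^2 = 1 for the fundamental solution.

First expand sqrt(806) as a continued fraction. With x_i = (sqrt(806) + m_i)/d_i and (m_0, d_0) = (0, 1): a_0 = floor(sqrt(806)) = 28, since 28^2 = 784 <= 806 < 841 = 29^2.
Iterate m_{i+1} = d_i*a_i - m_i, d_{i+1} = (806 - m_{i+1}^2)/d_i, a_{i+1} = floor((a_0 + m_{i+1})/d_{i+1}):
  m_1 = 1*28 - 0 = 28, d_1 = (806 - 28^2)/1 = 22/1 = 22, a_1 = floor((28 + 28)/22) = 2.
  m_2 = 22*2 - 28 = 16, d_2 = (806 - 16^2)/22 = 550/22 = 25, a_2 = floor((28 + 16)/25) = 1.
  m_3 = 25*1 - 16 = 9, d_3 = (806 - 9^2)/25 = 725/25 = 29, a_3 = floor((28 + 9)/29) = 1.
  m_4 = 29*1 - 9 = 20, d_4 = (806 - 20^2)/29 = 406/29 = 14, a_4 = floor((28 + 20)/14) = 3.
  m_5 = 14*3 - 20 = 22, d_5 = (806 - 22^2)/14 = 322/14 = 23, a_5 = floor((28 + 22)/23) = 2.
  m_6 = 23*2 - 22 = 24, d_6 = (806 - 24^2)/23 = 230/23 = 10, a_6 = floor((28 + 24)/10) = 5.
  m_7 = 10*5 - 24 = 26, d_7 = (806 - 26^2)/10 = 130/10 = 13, a_7 = floor((28 + 26)/13) = 4.
  m_8 = 13*4 - 26 = 26, d_8 = (806 - 26^2)/13 = 130/13 = 10, a_8 = floor((28 + 26)/10) = 5.
  m_9 = 10*5 - 26 = 24, d_9 = (806 - 24^2)/10 = 230/10 = 23, a_9 = floor((28 + 24)/23) = 2.
  m_10 = 23*2 - 24 = 22, d_10 = (806 - 22^2)/23 = 322/23 = 14, a_10 = floor((28 + 22)/14) = 3.
  m_11 = 14*3 - 22 = 20, d_11 = (806 - 20^2)/14 = 406/14 = 29, a_11 = floor((28 + 20)/29) = 1.
  m_12 = 29*1 - 20 = 9, d_12 = (806 - 9^2)/29 = 725/29 = 25, a_12 = floor((28 + 9)/25) = 1.
  m_13 = 25*1 - 9 = 16, d_13 = (806 - 16^2)/25 = 550/25 = 22, a_13 = floor((28 + 16)/22) = 2.
  m_14 = 22*2 - 16 = 28, d_14 = (806 - 28^2)/22 = 22/22 = 1, a_14 = floor((28 + 28)/1) = 56.
  m_15 = 1*56 - 28 = 28, d_15 = (806 - 28^2)/1 = 22/1 = 22: (m_15, d_15) = (m_1, d_1) = (28, 22), so from here the quotients repeat a_1, ..., a_14; the period length is 14.
So sqrt(806) = [28; (2, 1, 1, 3, 2, 5, 4, 5, 2, 3, 1, 1, 2, 56)] with period length k = 14.
k is even, so the fundamental solution of x^2 - 806y^2 = 1 is (p_{k-1}, q_{k-1}) = (p_13, q_13); compute convergents through index 13.
Convergents (p_i = a_i*p_{i-1} + p_{i-2}, q_i = a_i*q_{i-1} + q_{i-2} with p_{-2}=0, p_{-1}=1, q_{-2}=1, q_{-1}=0):
  i=0: a_0=28, p_0 = 28*1 + 0 = 28, q_0 = 28*0 + 1 = 1.
  i=1: a_1=2, p_1 = 2*28 + 1 = 57, q_1 = 2*1 + 0 = 2.
  i=2: a_2=1, p_2 = 1*57 + 28 = 85, q_2 = 1*2 + 1 = 3.
  i=3: a_3=1, p_3 = 1*85 + 57 = 142, q_3 = 1*3 + 2 = 5.
  i=4: a_4=3, p_4 = 3*142 + 85 = 511, q_4 = 3*5 + 3 = 18.
  i=5: a_5=2, p_5 = 2*511 + 142 = 1164, q_5 = 2*18 + 5 = 41.
  i=6: a_6=5, p_6 = 5*1164 + 511 = 6331, q_6 = 5*41 + 18 = 223.
  i=7: a_7=4, p_7 = 4*6331 + 1164 = 26488, q_7 = 4*223 + 41 = 933.
  i=8: a_8=5, p_8 = 5*26488 + 6331 = 138771, q_8 = 5*933 + 223 = 4888.
  i=9: a_9=2, p_9 = 2*138771 + 26488 = 304030, q_9 = 2*4888 + 933 = 10709.
  i=10: a_10=3, p_10 = 3*304030 + 138771 = 1050861, q_10 = 3*10709 + 4888 = 37015.
  i=11: a_11=1, p_11 = 1*1050861 + 304030 = 1354891, q_11 = 1*37015 + 10709 = 47724.
  i=12: a_12=1, p_12 = 1*1354891 + 1050861 = 2405752, q_12 = 1*47724 + 37015 = 84739.
  i=13: a_13=2, p_13 = 2*2405752 + 1354891 = 6166395, q_13 = 2*84739 + 47724 = 217202.
Check: 6166395^2 - 806*217202^2 = 38024427296025 - 38024427296024 = 1, so (x, y) = (6166395, 217202) solves the equation, and by the theorem it is the least positive solution.

(x, y) = (6166395, 217202)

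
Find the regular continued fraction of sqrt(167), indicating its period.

Write x_i = (sqrt(167) + m_i)/d_i with (m_0, d_0) = (0, 1). a_0 = floor(sqrt(167)) = 12, since 12^2 = 144 <= 167 < 169 = 13^2.
Iterate m_{i+1} = d_i*a_i - m_i, d_{i+1} = (167 - m_{i+1}^2)/d_i, a_{i+1} = floor((a_0 + m_{i+1})/d_{i+1}):
  m_1 = 1*12 - 0 = 12, d_1 = (167 - 12^2)/1 = 23/1 = 23, a_1 = floor((12 + 12)/23) = 1.
  m_2 = 23*1 - 12 = 11, d_2 = (167 - 11^2)/23 = 46/23 = 2, a_2 = floor((12 + 11)/2) = 11.
  m_3 = 2*11 - 11 = 11, d_3 = (167 - 11^2)/2 = 46/2 = 23, a_3 = floor((12 + 11)/23) = 1.
  m_4 = 23*1 - 11 = 12, d_4 = (167 - 12^2)/23 = 23/23 = 1, a_4 = floor((12 + 12)/1) = 24.
  m_5 = 1*24 - 12 = 12, d_5 = (167 - 12^2)/1 = 23/1 = 23: (m_5, d_5) = (m_1, d_1) = (12, 23), so from here the quotients repeat a_1, ..., a_4; the period length is 4.
Hence the expansion of sqrt(167) is a_0 = 12 followed by the repeating block 1, 11, 1, 24 (period 4).

[12; (1, 11, 1, 24)]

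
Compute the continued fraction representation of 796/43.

[18; 1, 1, 21]

Run the Euclidean algorithm on 796 and 43; the successive quotients are the partial quotients a_0, a_1, ... (each step inverts the fractional part left over by the previous one):
  796 = 18*43 + 22, so a_0 = 18.
  43 = 1*22 + 21, so a_1 = 1.
  22 = 1*21 + 1, so a_2 = 1.
  21 = 21*1 + 0, so a_3 = 21.
The remainder reaches 0 after 4 divisions, so the expansion has 4 partial quotients, read off in order.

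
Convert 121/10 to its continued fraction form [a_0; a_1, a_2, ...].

[12; 10]

Run the Euclidean algorithm on 121 and 10; the successive quotients are the partial quotients a_0, a_1, ... (each step inverts the fractional part left over by the previous one):
  121 = 12*10 + 1, so a_0 = 12.
  10 = 10*1 + 0, so a_1 = 10.
The remainder reaches 0 after 2 divisions, so the expansion has 2 partial quotients, read off in order.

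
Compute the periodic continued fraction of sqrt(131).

Write x_i = (sqrt(131) + m_i)/d_i with (m_0, d_0) = (0, 1). a_0 = floor(sqrt(131)) = 11, since 11^2 = 121 <= 131 < 144 = 12^2.
Iterate m_{i+1} = d_i*a_i - m_i, d_{i+1} = (131 - m_{i+1}^2)/d_i, a_{i+1} = floor((a_0 + m_{i+1})/d_{i+1}):
  m_1 = 1*11 - 0 = 11, d_1 = (131 - 11^2)/1 = 10/1 = 10, a_1 = floor((11 + 11)/10) = 2.
  m_2 = 10*2 - 11 = 9, d_2 = (131 - 9^2)/10 = 50/10 = 5, a_2 = floor((11 + 9)/5) = 4.
  m_3 = 5*4 - 9 = 11, d_3 = (131 - 11^2)/5 = 10/5 = 2, a_3 = floor((11 + 11)/2) = 11.
  m_4 = 2*11 - 11 = 11, d_4 = (131 - 11^2)/2 = 10/2 = 5, a_4 = floor((11 + 11)/5) = 4.
  m_5 = 5*4 - 11 = 9, d_5 = (131 - 9^2)/5 = 50/5 = 10, a_5 = floor((11 + 9)/10) = 2.
  m_6 = 10*2 - 9 = 11, d_6 = (131 - 11^2)/10 = 10/10 = 1, a_6 = floor((11 + 11)/1) = 22.
  m_7 = 1*22 - 11 = 11, d_7 = (131 - 11^2)/1 = 10/1 = 10: (m_7, d_7) = (m_1, d_1) = (11, 10), so from here the quotients repeat a_1, ..., a_6; the period length is 6.
Hence the expansion of sqrt(131) is a_0 = 11 followed by the repeating block 2, 4, 11, 4, 2, 22 (period 6).

[11; (2, 4, 11, 4, 2, 22)]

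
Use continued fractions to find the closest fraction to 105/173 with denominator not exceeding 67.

17/28

Expand x = 105/173 as a continued fraction with the Euclidean algorithm:
  105 = 0*173 + 105, so a_0 = 0.
  173 = 1*105 + 68, so a_1 = 1.
  105 = 1*68 + 37, so a_2 = 1.
  68 = 1*37 + 31, so a_3 = 1.
  37 = 1*31 + 6, so a_4 = 1.
  31 = 5*6 + 1, so a_5 = 5.
  6 = 6*1 + 0, so a_6 = 6.
so x = [0; 1, 1, 1, 1, 5, 6].
Convergents (p_i = a_i*p_{i-1} + p_{i-2}, q_i = a_i*q_{i-1} + q_{i-2} with p_{-2}=0, p_{-1}=1, q_{-2}=1, q_{-1}=0), until the denominator exceeds 67:
  i=0: a_0=0, p_0 = 0*1 + 0 = 0, q_0 = 0*0 + 1 = 1.
  i=1: a_1=1, p_1 = 1*0 + 1 = 1, q_1 = 1*1 + 0 = 1.
  i=2: a_2=1, p_2 = 1*1 + 0 = 1, q_2 = 1*1 + 1 = 2.
  i=3: a_3=1, p_3 = 1*1 + 1 = 2, q_3 = 1*2 + 1 = 3.
  i=4: a_4=1, p_4 = 1*2 + 1 = 3, q_4 = 1*3 + 2 = 5.
  i=5: a_5=5, p_5 = 5*3 + 2 = 17, q_5 = 5*5 + 3 = 28.
  i=6: a_6=6, p_6 = 6*17 + 3 = 105, q_6 = 6*28 + 5 = 173.
q_6 = 173 > 67, so the last convergent with denominator <= 67 is p_5/q_5 = 17/28.
The closest fraction with denominator <= 67 is either p_5/q_5 or the intermediate fraction (k*p_5 + p_4)/(k*q_5 + q_4) with the largest k >= 1 whose denominator stays <= 67; these approach x as k grows, and every other convergent or intermediate fraction in range is farther away.
Largest k: floor((67 - q_4)/q_5) = floor((67 - 5)/28) = 2.
That gives (2*17 + 3)/(2*28 + 5) = 37/61.
Compare the errors: |x - 17/28| = |105*28 - 17*173|/(173*28) = 1/4844, and |x - 37/61| = |105*61 - 37*173|/(173*61) = 4/10553.
Cross-multiplying, 1*10553 = 10553 < 19376 = 4*4844, so 1/4844 is smaller: the convergent 17/28 is closer to x than 37/61.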